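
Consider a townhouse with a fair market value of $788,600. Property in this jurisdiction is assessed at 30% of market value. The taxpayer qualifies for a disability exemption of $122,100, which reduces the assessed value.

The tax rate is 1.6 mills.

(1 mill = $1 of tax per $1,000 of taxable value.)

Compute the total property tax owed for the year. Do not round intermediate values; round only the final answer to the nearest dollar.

Assessed value = $788,600 × 0.3 = $236,580
Taxable value = $236,580 − $122,100 = $114,480
Tax = $114,480 × 0.0016 = $183.168

$183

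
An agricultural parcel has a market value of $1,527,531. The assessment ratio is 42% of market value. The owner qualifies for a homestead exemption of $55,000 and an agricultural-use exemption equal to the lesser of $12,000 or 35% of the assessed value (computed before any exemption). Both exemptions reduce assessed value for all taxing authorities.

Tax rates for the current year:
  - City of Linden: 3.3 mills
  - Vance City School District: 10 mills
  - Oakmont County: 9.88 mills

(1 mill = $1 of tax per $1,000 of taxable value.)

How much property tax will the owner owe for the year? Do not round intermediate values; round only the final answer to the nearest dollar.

Assessed value = $1,527,531 × 0.42 = $641,563.02
Agricultural-use exemption = min($12,000, 35% × $641,563.02) = min($12,000, $224,547.057) = $12,000 (dollar cap binds)
Taxable value = $641,563.02 − $55,000 − $12,000 = $574,563.02
City of Linden: $574,563.02 × 0.0033 = $1,896.057966
Vance City School District: $574,563.02 × 0.01 = $5,745.6302
Oakmont County: $574,563.02 × 0.00988 = $5,676.6826376
Total = $13,318.3708036

$13,318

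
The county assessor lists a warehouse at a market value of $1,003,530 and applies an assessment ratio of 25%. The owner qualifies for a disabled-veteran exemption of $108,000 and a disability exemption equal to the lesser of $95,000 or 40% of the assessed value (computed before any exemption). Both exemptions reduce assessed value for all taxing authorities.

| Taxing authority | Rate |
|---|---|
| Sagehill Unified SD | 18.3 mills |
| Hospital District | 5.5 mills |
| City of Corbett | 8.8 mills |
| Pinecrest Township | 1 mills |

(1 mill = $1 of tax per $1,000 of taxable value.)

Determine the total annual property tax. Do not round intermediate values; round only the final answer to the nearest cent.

$1,608.85

Assessed value = $1,003,530 × 0.25 = $250,882.5
Disability exemption = min($95,000, 40% × $250,882.5) = min($95,000, $100,353) = $95,000 (dollar cap binds)
Taxable value = $250,882.5 − $108,000 − $95,000 = $47,882.5
Sagehill Unified SD: $47,882.5 × 0.0183 = $876.24975
Hospital District: $47,882.5 × 0.0055 = $263.35375
City of Corbett: $47,882.5 × 0.0088 = $421.366
Pinecrest Township: $47,882.5 × 0.001 = $47.8825
Total = $1,608.852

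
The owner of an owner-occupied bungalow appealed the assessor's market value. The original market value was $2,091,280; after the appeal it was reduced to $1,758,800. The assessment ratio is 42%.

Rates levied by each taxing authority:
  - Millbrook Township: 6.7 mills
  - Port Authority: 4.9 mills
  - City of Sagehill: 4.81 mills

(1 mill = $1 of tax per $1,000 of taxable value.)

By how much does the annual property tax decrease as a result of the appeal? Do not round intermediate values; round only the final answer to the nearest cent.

Old assessed value = $2,091,280 × 0.42 = $878,337.6
New assessed value = $1,758,800 × 0.42 = $738,696
Combined rate = 0.0067 + 0.0049 + 0.00481 = 0.01641
Old tax = $878,337.6 × 0.01641 = $14,413.520016
New tax = $738,696 × 0.01641 = $12,122.00136
Reduction = $14,413.520016 − $12,122.00136 = $2,291.518656

$2,291.52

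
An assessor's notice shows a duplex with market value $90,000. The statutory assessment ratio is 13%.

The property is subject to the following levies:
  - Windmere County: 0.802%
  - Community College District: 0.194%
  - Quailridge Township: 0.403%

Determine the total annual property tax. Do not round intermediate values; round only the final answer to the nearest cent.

$163.68

Assessed value = $90,000 × 0.13 = $11,700
Windmere County: $11,700 × 0.00802 = $93.834
Community College District: $11,700 × 0.00194 = $22.698
Quailridge Township: $11,700 × 0.00403 = $47.151
Total = $93.834 + $22.698 + $47.151 = $163.683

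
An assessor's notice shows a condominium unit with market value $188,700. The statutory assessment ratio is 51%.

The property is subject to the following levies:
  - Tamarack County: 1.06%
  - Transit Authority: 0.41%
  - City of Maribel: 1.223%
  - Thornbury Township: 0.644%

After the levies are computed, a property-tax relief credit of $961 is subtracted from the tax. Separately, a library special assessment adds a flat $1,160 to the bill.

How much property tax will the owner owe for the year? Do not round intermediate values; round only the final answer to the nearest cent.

$3,410.43

Assessed value = $188,700 × 0.51 = $96,237
Tamarack County: $96,237 × 0.0106 = $1,020.1122
Transit Authority: $96,237 × 0.0041 = $394.5717
City of Maribel: $96,237 × 0.01223 = $1,176.97851
Thornbury Township: $96,237 × 0.00644 = $619.76628
Levies subtotal = $3,211.42869
After credit = $3,211.42869 − $961 = $2,250.42869
Total = $2,250.42869 + $1,160 = $3,410.42869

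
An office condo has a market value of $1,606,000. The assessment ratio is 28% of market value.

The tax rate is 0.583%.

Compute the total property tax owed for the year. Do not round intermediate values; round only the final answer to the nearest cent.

$2,621.63

Assessed value = $1,606,000 × 0.28 = $449,680
Tax = $449,680 × 0.00583 = $2,621.6344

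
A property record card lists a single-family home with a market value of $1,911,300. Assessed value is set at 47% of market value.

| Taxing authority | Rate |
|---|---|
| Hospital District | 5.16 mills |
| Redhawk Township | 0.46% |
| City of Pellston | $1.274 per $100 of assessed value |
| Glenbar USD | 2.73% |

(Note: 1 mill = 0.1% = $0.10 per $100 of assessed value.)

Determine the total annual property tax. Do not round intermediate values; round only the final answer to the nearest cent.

$44,735.89

Assessed value = $1,911,300 × 0.47 = $898,311
Hospital District: $898,311 × 0.00516 = $4,635.28476
Redhawk Township: $898,311 × 0.0046 = $4,132.2306
City of Pellston: $898,311 × 0.01274 = $11,444.48214
Glenbar USD: $898,311 × 0.0273 = $24,523.8903
Total = $44,735.8878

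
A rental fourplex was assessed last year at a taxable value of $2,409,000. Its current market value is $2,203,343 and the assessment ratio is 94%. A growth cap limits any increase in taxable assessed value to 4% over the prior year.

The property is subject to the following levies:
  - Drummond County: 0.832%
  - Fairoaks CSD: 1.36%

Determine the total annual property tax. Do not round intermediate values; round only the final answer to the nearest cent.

Uncapped assessed value = $2,203,343 × 0.94 = $2,071,142.42
Cap limit = $2,409,000 × 1.04 = $2,505,360
Taxable assessed value = min($2,071,142.42, $2,505,360) = $2,071,142.42 (cap does not bind)
Drummond County: $2,071,142.42 × 0.00832 = $17,231.9049344
Fairoaks CSD: $2,071,142.42 × 0.0136 = $28,167.536912
Total = $45,399.4418464

$45,399.44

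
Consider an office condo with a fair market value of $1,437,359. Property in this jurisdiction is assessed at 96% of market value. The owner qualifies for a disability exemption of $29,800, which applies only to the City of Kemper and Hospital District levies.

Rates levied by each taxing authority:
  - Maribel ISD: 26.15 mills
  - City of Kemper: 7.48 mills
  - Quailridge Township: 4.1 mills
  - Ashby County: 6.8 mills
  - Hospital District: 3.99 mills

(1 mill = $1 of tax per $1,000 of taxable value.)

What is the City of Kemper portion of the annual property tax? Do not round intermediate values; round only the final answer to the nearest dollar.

Assessed value = $1,437,359 × 0.96 = $1,379,864.64
City of Kemper taxable value = $1,379,864.64 − $29,800 = $1,350,064.64
City of Kemper levy = $1,350,064.64 × 0.00748 = $10,098.4835072

$10,098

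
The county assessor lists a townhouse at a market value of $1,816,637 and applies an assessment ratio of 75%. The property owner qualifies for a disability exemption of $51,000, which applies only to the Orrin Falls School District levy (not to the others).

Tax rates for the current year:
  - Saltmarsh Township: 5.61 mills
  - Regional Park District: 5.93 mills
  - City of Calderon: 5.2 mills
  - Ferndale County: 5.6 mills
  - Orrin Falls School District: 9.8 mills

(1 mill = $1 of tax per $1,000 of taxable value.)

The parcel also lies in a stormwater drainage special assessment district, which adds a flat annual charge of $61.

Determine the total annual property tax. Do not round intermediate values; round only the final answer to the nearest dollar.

$43,351

Assessed value = $1,816,637 × 0.75 = $1,362,477.75
Saltmarsh Township: $1,362,477.75 × 0.00561 = $7,643.5001775
Regional Park District: $1,362,477.75 × 0.00593 = $8,079.4930575
City of Calderon: $1,362,477.75 × 0.0052 = $7,084.8843
Ferndale County: $1,362,477.75 × 0.0056 = $7,629.8754
Orrin Falls School District: ($1,362,477.75 − $51,000) × 0.0098 = $1,311,477.75 × 0.0098 = $12,852.48195
Levies subtotal = $43,290.234885
Total = $43,290.234885 + $61 = $43,351.234885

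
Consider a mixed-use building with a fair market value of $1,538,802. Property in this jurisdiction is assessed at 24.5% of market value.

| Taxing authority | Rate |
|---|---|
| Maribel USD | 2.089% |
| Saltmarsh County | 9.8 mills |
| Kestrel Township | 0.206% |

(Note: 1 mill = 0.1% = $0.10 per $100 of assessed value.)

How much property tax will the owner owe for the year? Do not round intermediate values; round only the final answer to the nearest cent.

Assessed value = $1,538,802 × 0.245 = $377,006.49
Maribel USD: $377,006.49 × 0.02089 = $7,875.6655761
Saltmarsh County: $377,006.49 × 0.0098 = $3,694.663602
Kestrel Township: $377,006.49 × 0.00206 = $776.6333694
Total = $12,346.9625475

$12,346.96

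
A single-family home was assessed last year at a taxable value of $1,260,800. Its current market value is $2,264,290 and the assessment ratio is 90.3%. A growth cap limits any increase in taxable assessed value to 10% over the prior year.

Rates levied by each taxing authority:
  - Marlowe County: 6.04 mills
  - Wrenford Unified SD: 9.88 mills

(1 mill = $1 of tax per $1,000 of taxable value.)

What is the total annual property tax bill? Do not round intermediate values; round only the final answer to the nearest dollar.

Uncapped assessed value = $2,264,290 × 0.903 = $2,044,653.87
Cap limit = $1,260,800 × 1.1 = $1,386,880
Taxable assessed value = min($2,044,653.87, $1,386,880) = $1,386,880 (cap binds)
Marlowe County: $1,386,880 × 0.00604 = $8,376.7552
Wrenford Unified SD: $1,386,880 × 0.00988 = $13,702.3744
Total = $22,079.1296

$22,079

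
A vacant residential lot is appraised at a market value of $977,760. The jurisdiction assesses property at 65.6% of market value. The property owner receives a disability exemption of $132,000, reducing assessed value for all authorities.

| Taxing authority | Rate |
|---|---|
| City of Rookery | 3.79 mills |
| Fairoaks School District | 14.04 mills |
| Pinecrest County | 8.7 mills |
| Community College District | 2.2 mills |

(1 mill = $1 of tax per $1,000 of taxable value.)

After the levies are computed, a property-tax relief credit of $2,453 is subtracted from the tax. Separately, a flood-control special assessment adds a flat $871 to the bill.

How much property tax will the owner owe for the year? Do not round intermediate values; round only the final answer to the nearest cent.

Assessed value = $977,760 × 0.656 = $641,410.56
Taxable value = $641,410.56 − $132,000 = $509,410.56
City of Rookery: $509,410.56 × 0.00379 = $1,930.6660224
Fairoaks School District: $509,410.56 × 0.01404 = $7,152.1242624
Pinecrest County: $509,410.56 × 0.0087 = $4,431.871872
Community College District: $509,410.56 × 0.0022 = $1,120.703232
Levies subtotal = $14,635.3653888
After credit = $14,635.3653888 − $2,453 = $12,182.3653888
Total = $12,182.3653888 + $871 = $13,053.3653888

$13,053.37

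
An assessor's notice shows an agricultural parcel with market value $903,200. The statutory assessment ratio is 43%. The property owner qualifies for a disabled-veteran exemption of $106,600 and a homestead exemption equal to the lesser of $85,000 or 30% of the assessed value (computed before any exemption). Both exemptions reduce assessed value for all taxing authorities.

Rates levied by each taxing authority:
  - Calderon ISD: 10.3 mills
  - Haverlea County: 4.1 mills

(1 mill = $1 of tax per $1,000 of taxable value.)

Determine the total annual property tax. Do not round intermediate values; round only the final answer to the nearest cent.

Assessed value = $903,200 × 0.43 = $388,376
Homestead exemption = min($85,000, 30% × $388,376) = min($85,000, $116,512.8) = $85,000 (dollar cap binds)
Taxable value = $388,376 − $106,600 − $85,000 = $196,776
Calderon ISD: $196,776 × 0.0103 = $2,026.7928
Haverlea County: $196,776 × 0.0041 = $806.7816
Total = $2,833.5744

$2,833.57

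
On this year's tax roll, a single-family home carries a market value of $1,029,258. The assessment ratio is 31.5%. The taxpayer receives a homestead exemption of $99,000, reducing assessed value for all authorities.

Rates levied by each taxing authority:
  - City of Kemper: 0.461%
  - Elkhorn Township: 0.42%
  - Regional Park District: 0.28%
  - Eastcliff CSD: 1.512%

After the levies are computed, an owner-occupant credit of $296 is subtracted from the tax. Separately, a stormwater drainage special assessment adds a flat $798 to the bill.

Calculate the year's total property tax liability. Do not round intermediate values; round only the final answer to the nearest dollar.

Assessed value = $1,029,258 × 0.315 = $324,216.27
Taxable value = $324,216.27 − $99,000 = $225,216.27
City of Kemper: $225,216.27 × 0.00461 = $1,038.2470047
Elkhorn Township: $225,216.27 × 0.0042 = $945.908334
Regional Park District: $225,216.27 × 0.0028 = $630.605556
Eastcliff CSD: $225,216.27 × 0.01512 = $3,405.2700024
Levies subtotal = $6,020.0308971
After credit = $6,020.0308971 − $296 = $5,724.0308971
Total = $5,724.0308971 + $798 = $6,522.0308971

$6,522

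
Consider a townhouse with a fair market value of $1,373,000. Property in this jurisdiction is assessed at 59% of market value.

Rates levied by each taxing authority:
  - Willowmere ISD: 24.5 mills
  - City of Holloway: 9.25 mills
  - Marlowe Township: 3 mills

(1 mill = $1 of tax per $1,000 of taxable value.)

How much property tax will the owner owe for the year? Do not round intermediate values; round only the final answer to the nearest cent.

Assessed value = $1,373,000 × 0.59 = $810,070
Willowmere ISD: $810,070 × 0.0245 = $19,846.715
City of Holloway: $810,070 × 0.00925 = $7,493.1475
Marlowe Township: $810,070 × 0.003 = $2,430.21
Total = $19,846.715 + $7,493.1475 + $2,430.21 = $29,770.0725

$29,770.07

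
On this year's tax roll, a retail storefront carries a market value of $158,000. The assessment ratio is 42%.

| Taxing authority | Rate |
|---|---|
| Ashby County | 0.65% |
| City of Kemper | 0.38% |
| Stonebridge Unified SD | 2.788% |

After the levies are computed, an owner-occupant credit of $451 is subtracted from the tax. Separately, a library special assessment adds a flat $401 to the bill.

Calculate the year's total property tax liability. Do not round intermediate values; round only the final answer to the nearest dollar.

$2,484

Assessed value = $158,000 × 0.42 = $66,360
Ashby County: $66,360 × 0.0065 = $431.34
City of Kemper: $66,360 × 0.0038 = $252.168
Stonebridge Unified SD: $66,360 × 0.02788 = $1,850.1168
Levies subtotal = $2,533.6248
After credit = $2,533.6248 − $451 = $2,082.6248
Total = $2,082.6248 + $401 = $2,483.6248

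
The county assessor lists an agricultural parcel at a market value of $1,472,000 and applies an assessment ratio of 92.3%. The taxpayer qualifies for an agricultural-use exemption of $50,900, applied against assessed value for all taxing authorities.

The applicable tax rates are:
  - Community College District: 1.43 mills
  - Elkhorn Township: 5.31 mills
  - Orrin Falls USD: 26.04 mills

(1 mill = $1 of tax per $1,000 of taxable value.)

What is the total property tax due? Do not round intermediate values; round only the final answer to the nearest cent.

Assessed value = $1,472,000 × 0.923 = $1,358,656
Taxable value = $1,358,656 − $50,900 = $1,307,756
Community College District: $1,307,756 × 0.00143 = $1,870.09108
Elkhorn Township: $1,307,756 × 0.00531 = $6,944.18436
Orrin Falls USD: $1,307,756 × 0.02604 = $34,053.96624
Total = $1,870.09108 + $6,944.18436 + $34,053.96624 = $42,868.24168

$42,868.24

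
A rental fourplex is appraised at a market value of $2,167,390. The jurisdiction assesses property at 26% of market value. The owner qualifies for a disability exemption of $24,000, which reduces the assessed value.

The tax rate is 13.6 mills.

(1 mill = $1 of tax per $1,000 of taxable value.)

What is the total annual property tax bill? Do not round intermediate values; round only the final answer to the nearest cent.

Assessed value = $2,167,390 × 0.26 = $563,521.4
Taxable value = $563,521.4 − $24,000 = $539,521.4
Tax = $539,521.4 × 0.0136 = $7,337.49104

$7,337.49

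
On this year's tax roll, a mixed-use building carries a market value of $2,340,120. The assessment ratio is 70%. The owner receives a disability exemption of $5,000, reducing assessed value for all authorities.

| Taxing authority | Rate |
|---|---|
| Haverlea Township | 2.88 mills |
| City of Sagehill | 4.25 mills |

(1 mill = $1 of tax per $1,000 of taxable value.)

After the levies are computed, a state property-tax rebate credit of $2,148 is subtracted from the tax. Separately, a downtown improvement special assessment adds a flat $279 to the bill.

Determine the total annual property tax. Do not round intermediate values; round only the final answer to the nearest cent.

$9,774.89

Assessed value = $2,340,120 × 0.7 = $1,638,084
Taxable value = $1,638,084 − $5,000 = $1,633,084
Haverlea Township: $1,633,084 × 0.00288 = $4,703.28192
City of Sagehill: $1,633,084 × 0.00425 = $6,940.607
Levies subtotal = $11,643.88892
After credit = $11,643.88892 − $2,148 = $9,495.88892
Total = $9,495.88892 + $279 = $9,774.88892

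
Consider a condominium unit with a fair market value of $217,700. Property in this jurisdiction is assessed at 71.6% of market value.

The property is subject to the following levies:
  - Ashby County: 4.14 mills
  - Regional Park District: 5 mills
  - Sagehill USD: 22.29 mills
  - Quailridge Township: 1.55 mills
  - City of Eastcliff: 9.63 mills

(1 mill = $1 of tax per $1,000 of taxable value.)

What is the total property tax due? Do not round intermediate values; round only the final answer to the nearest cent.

Assessed value = $217,700 × 0.716 = $155,873.2
Ashby County: $155,873.2 × 0.00414 = $645.315048
Regional Park District: $155,873.2 × 0.005 = $779.366
Sagehill USD: $155,873.2 × 0.02229 = $3,474.413628
Quailridge Township: $155,873.2 × 0.00155 = $241.60346
City of Eastcliff: $155,873.2 × 0.00963 = $1,501.058916
Total = $645.315048 + $779.366 + $3,474.413628 + $241.60346 + $1,501.058916 = $6,641.757052

$6,641.76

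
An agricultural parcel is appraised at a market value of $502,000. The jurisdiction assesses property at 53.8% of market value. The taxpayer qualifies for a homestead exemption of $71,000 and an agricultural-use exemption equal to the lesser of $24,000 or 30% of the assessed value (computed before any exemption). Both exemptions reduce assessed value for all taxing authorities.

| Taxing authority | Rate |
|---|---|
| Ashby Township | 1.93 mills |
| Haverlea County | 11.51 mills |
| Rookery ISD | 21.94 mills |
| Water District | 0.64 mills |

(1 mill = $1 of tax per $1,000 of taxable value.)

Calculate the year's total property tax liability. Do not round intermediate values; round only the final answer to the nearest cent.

Assessed value = $502,000 × 0.538 = $270,076
Agricultural-use exemption = min($24,000, 30% × $270,076) = min($24,000, $81,022.8) = $24,000 (dollar cap binds)
Taxable value = $270,076 − $71,000 − $24,000 = $175,076
Ashby Township: $175,076 × 0.00193 = $337.89668
Haverlea County: $175,076 × 0.01151 = $2,015.12476
Rookery ISD: $175,076 × 0.02194 = $3,841.16744
Water District: $175,076 × 0.00064 = $112.04864
Total = $6,306.23752

$6,306.24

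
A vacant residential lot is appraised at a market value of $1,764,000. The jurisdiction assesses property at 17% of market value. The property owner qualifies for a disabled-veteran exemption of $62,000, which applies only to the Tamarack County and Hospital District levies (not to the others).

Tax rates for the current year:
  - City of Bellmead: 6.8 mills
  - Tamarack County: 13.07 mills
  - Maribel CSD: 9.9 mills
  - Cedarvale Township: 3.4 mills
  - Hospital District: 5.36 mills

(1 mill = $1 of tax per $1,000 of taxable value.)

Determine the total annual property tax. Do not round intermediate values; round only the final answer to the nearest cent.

Assessed value = $1,764,000 × 0.17 = $299,880
City of Bellmead: $299,880 × 0.0068 = $2,039.184
Tamarack County: ($299,880 − $62,000) × 0.01307 = $237,880 × 0.01307 = $3,109.0916
Maribel CSD: $299,880 × 0.0099 = $2,968.812
Cedarvale Township: $299,880 × 0.0034 = $1,019.592
Hospital District: ($299,880 − $62,000) × 0.00536 = $237,880 × 0.00536 = $1,275.0368
Total = $10,411.7164

$10,411.72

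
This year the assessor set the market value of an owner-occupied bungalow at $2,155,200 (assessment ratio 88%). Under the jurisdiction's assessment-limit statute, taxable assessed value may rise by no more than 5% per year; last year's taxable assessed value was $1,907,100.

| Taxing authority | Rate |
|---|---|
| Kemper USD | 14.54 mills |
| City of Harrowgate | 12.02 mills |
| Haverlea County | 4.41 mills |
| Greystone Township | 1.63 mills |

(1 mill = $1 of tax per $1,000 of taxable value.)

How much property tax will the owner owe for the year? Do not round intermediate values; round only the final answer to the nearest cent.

$61,828.38

Uncapped assessed value = $2,155,200 × 0.88 = $1,896,576
Cap limit = $1,907,100 × 1.05 = $2,002,455
Taxable assessed value = min($1,896,576, $2,002,455) = $1,896,576 (cap does not bind)
Kemper USD: $1,896,576 × 0.01454 = $27,576.21504
City of Harrowgate: $1,896,576 × 0.01202 = $22,796.84352
Haverlea County: $1,896,576 × 0.00441 = $8,363.90016
Greystone Township: $1,896,576 × 0.00163 = $3,091.41888
Total = $61,828.3776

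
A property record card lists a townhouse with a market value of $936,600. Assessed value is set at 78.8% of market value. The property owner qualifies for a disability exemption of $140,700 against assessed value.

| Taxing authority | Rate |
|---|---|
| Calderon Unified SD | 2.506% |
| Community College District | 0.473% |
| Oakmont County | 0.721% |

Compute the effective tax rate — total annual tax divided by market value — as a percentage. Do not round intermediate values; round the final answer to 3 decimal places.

Assessed value = $936,600 × 0.788 = $738,040.8
Taxable value = $738,040.8 − $140,700 = $597,340.8
Calderon Unified SD: $597,340.8 × 0.02506 = $14,969.360448
Community College District: $597,340.8 × 0.00473 = $2,825.421984
Oakmont County: $597,340.8 × 0.00721 = $4,306.827168
Total tax = $22,101.6096
Effective rate = $22,101.6096 ÷ $936,600 = 2.360% of market value

2.360%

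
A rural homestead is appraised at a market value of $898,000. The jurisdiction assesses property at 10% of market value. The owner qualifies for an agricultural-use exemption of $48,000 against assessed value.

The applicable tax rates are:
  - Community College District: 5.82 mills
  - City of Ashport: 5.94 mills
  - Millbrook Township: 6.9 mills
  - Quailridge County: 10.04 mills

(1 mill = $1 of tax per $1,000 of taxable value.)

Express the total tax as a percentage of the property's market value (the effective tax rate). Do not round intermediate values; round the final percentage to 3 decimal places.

0.134%

Assessed value = $898,000 × 0.1 = $89,800
Taxable value = $89,800 − $48,000 = $41,800
Community College District: $41,800 × 0.00582 = $243.276
City of Ashport: $41,800 × 0.00594 = $248.292
Millbrook Township: $41,800 × 0.0069 = $288.42
Quailridge County: $41,800 × 0.01004 = $419.672
Total tax = $1,199.66
Effective rate = $1,199.66 ÷ $898,000 = 0.134% of market value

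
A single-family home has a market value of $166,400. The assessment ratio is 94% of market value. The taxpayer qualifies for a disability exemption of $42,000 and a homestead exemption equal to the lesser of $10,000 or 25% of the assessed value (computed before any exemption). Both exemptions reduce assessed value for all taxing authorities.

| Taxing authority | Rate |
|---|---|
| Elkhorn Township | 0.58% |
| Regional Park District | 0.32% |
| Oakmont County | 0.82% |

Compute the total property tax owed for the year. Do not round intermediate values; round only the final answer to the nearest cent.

$1,795.96

Assessed value = $166,400 × 0.94 = $156,416
Homestead exemption = min($10,000, 25% × $156,416) = min($10,000, $39,104) = $10,000 (dollar cap binds)
Taxable value = $156,416 − $42,000 − $10,000 = $104,416
Elkhorn Township: $104,416 × 0.0058 = $605.6128
Regional Park District: $104,416 × 0.0032 = $334.1312
Oakmont County: $104,416 × 0.0082 = $856.2112
Total = $1,795.9552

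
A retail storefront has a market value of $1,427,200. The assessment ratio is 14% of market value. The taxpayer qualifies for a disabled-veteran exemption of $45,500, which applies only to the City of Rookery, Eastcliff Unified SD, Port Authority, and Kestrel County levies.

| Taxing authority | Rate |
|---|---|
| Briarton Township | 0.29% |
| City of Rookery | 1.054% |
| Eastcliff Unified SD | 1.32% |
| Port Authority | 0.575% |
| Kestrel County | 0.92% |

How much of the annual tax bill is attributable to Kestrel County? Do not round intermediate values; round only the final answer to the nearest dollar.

$1,420

Assessed value = $1,427,200 × 0.14 = $199,808
Kestrel County taxable value = $199,808 − $45,500 = $154,308
Kestrel County levy = $154,308 × 0.0092 = $1,419.6336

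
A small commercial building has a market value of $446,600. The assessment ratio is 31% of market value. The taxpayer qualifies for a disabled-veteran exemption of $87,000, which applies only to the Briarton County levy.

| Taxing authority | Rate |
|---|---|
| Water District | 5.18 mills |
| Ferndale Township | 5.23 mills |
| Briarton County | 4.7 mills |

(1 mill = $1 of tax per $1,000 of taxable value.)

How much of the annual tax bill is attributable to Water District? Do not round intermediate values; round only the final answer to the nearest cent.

$717.15

Assessed value = $446,600 × 0.31 = $138,446
Water District taxable value = $138,446 (exemption does not apply)
Water District levy = $138,446 × 0.00518 = $717.15028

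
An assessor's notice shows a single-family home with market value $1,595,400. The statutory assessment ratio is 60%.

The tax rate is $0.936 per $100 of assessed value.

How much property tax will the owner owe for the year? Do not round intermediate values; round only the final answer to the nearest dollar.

Assessed value = $1,595,400 × 0.6 = $957,240
Tax = $957,240 × 0.00936 = $8,959.7664

$8,960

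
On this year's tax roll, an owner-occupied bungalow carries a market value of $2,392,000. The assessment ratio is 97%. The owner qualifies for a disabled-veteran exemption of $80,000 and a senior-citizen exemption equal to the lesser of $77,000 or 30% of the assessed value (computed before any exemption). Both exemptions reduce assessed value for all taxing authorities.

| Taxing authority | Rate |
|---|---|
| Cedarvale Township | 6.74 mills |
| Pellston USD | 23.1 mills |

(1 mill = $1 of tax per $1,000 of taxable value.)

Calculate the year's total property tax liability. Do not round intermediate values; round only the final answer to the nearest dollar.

Assessed value = $2,392,000 × 0.97 = $2,320,240
Senior-citizen exemption = min($77,000, 30% × $2,320,240) = min($77,000, $696,072) = $77,000 (dollar cap binds)
Taxable value = $2,320,240 − $80,000 − $77,000 = $2,163,240
Cedarvale Township: $2,163,240 × 0.00674 = $14,580.2376
Pellston USD: $2,163,240 × 0.0231 = $49,970.844
Total = $64,551.0816

$64,551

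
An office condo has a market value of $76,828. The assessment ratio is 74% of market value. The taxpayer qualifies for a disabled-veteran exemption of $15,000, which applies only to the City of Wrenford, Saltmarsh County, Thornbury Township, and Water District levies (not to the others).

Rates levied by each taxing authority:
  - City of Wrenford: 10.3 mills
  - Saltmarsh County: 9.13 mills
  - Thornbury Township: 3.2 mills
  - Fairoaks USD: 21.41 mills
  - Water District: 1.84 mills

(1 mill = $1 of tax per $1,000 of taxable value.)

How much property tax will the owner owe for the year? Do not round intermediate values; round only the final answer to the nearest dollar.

$2,241

Assessed value = $76,828 × 0.74 = $56,852.72
City of Wrenford: ($56,852.72 − $15,000) × 0.0103 = $41,852.72 × 0.0103 = $431.083016
Saltmarsh County: ($56,852.72 − $15,000) × 0.00913 = $41,852.72 × 0.00913 = $382.1153336
Thornbury Township: ($56,852.72 − $15,000) × 0.0032 = $41,852.72 × 0.0032 = $133.928704
Fairoaks USD: $56,852.72 × 0.02141 = $1,217.2167352
Water District: ($56,852.72 − $15,000) × 0.00184 = $41,852.72 × 0.00184 = $77.0090048
Total = $2,241.3527936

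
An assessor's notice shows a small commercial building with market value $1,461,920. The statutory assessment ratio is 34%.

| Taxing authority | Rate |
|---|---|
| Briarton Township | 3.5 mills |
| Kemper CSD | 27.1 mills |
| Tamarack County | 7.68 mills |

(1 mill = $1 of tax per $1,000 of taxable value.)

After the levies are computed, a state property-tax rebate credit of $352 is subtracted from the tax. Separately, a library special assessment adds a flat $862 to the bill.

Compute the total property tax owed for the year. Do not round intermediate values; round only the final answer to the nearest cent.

$19,537.18

Assessed value = $1,461,920 × 0.34 = $497,052.8
Briarton Township: $497,052.8 × 0.0035 = $1,739.6848
Kemper CSD: $497,052.8 × 0.0271 = $13,470.13088
Tamarack County: $497,052.8 × 0.00768 = $3,817.365504
Levies subtotal = $19,027.181184
After credit = $19,027.181184 − $352 = $18,675.181184
Total = $18,675.181184 + $862 = $19,537.181184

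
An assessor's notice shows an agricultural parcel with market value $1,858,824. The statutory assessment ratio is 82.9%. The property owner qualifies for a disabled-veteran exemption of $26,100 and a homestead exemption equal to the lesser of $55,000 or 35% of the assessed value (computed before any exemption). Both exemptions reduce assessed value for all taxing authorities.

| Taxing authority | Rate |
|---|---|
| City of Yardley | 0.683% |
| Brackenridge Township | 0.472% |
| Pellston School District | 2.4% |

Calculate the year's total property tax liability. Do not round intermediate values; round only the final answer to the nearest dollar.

Assessed value = $1,858,824 × 0.829 = $1,540,965.096
Homestead exemption = min($55,000, 35% × $1,540,965.096) = min($55,000, $539,337.7836) = $55,000 (dollar cap binds)
Taxable value = $1,540,965.096 − $26,100 − $55,000 = $1,459,865.096
City of Yardley: $1,459,865.096 × 0.00683 = $9,970.87860568
Brackenridge Township: $1,459,865.096 × 0.00472 = $6,890.56325312
Pellston School District: $1,459,865.096 × 0.024 = $35,036.762304
Total = $51,898.2041628

$51,898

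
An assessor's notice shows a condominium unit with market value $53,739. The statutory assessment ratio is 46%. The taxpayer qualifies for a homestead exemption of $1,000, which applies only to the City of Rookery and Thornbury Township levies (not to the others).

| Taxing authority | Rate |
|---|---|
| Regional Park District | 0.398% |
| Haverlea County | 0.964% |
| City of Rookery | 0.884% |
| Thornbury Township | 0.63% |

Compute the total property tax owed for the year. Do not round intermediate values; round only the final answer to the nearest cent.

$695.81

Assessed value = $53,739 × 0.46 = $24,719.94
Regional Park District: $24,719.94 × 0.00398 = $98.3853612
Haverlea County: $24,719.94 × 0.00964 = $238.3002216
City of Rookery: ($24,719.94 − $1,000) × 0.00884 = $23,719.94 × 0.00884 = $209.6842696
Thornbury Township: ($24,719.94 − $1,000) × 0.0063 = $23,719.94 × 0.0063 = $149.435622
Total = $695.8054744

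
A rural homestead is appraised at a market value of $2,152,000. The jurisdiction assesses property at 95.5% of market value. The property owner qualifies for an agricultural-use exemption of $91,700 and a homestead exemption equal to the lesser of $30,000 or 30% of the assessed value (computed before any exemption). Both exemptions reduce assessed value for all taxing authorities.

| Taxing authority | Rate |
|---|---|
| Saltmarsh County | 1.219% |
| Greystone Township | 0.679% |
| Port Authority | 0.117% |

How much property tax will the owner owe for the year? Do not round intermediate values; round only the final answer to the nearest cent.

Assessed value = $2,152,000 × 0.955 = $2,055,160
Homestead exemption = min($30,000, 30% × $2,055,160) = min($30,000, $616,548) = $30,000 (dollar cap binds)
Taxable value = $2,055,160 − $91,700 − $30,000 = $1,933,460
Saltmarsh County: $1,933,460 × 0.01219 = $23,568.8774
Greystone Township: $1,933,460 × 0.00679 = $13,128.1934
Port Authority: $1,933,460 × 0.00117 = $2,262.1482
Total = $38,959.219

$38,959.22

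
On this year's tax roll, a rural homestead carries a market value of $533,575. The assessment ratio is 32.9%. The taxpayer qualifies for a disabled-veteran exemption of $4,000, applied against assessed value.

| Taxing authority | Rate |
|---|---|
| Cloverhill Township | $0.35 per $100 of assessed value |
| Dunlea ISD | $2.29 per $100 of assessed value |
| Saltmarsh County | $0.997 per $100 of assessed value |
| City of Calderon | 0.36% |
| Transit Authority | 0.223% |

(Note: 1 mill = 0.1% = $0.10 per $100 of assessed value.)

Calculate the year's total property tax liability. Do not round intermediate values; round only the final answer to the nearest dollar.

$7,239

Assessed value = $533,575 × 0.329 = $175,546.175
Taxable value = $175,546.175 − $4,000 = $171,546.175
Cloverhill Township: $171,546.175 × 0.0035 = $600.4116125
Dunlea ISD: $171,546.175 × 0.0229 = $3,928.4074075
Saltmarsh County: $171,546.175 × 0.00997 = $1,710.31536475
City of Calderon: $171,546.175 × 0.0036 = $617.56623
Transit Authority: $171,546.175 × 0.00223 = $382.54797025
Total = $7,239.248585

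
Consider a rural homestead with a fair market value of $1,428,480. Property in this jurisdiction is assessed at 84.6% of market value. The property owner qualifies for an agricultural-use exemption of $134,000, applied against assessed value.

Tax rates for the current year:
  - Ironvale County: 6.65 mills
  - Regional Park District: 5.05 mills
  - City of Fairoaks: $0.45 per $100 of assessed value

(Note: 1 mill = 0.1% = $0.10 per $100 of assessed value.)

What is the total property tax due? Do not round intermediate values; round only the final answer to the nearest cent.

$17,406.80

Assessed value = $1,428,480 × 0.846 = $1,208,494.08
Taxable value = $1,208,494.08 − $134,000 = $1,074,494.08
Ironvale County: $1,074,494.08 × 0.00665 = $7,145.385632
Regional Park District: $1,074,494.08 × 0.00505 = $5,426.195104
City of Fairoaks: $1,074,494.08 × 0.0045 = $4,835.22336
Total = $17,406.804096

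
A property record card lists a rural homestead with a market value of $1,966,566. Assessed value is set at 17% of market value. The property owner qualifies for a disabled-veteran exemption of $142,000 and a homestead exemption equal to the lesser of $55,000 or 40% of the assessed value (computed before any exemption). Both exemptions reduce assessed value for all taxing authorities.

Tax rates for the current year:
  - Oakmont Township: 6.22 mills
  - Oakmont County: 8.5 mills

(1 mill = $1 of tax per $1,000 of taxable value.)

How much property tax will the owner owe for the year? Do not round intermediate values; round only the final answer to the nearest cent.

Assessed value = $1,966,566 × 0.17 = $334,316.22
Homestead exemption = min($55,000, 40% × $334,316.22) = min($55,000, $133,726.488) = $55,000 (dollar cap binds)
Taxable value = $334,316.22 − $142,000 − $55,000 = $137,316.22
Oakmont Township: $137,316.22 × 0.00622 = $854.1068884
Oakmont County: $137,316.22 × 0.0085 = $1,167.18787
Total = $2,021.2947584

$2,021.29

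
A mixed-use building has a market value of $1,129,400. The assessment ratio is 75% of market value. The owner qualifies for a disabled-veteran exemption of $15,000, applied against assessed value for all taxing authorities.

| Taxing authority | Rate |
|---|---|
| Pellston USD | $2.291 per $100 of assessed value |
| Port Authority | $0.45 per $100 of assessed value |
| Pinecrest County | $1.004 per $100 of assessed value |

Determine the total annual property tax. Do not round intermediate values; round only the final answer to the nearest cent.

Assessed value = $1,129,400 × 0.75 = $847,050
Taxable value = $847,050 − $15,000 = $832,050
Pellston USD: $832,050 × 0.02291 = $19,062.2655
Port Authority: $832,050 × 0.0045 = $3,744.225
Pinecrest County: $832,050 × 0.01004 = $8,353.782
Total = $19,062.2655 + $3,744.225 + $8,353.782 = $31,160.2725

$31,160.27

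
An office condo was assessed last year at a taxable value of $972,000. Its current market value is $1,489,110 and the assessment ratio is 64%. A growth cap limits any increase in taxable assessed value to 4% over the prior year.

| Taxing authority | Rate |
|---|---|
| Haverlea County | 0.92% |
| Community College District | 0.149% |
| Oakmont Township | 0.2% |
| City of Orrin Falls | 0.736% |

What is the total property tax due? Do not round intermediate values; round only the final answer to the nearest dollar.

$19,108

Uncapped assessed value = $1,489,110 × 0.64 = $953,030.4
Cap limit = $972,000 × 1.04 = $1,010,880
Taxable assessed value = min($953,030.4, $1,010,880) = $953,030.4 (cap does not bind)
Haverlea County: $953,030.4 × 0.0092 = $8,767.87968
Community College District: $953,030.4 × 0.00149 = $1,420.015296
Oakmont Township: $953,030.4 × 0.002 = $1,906.0608
City of Orrin Falls: $953,030.4 × 0.00736 = $7,014.303744
Total = $19,108.25952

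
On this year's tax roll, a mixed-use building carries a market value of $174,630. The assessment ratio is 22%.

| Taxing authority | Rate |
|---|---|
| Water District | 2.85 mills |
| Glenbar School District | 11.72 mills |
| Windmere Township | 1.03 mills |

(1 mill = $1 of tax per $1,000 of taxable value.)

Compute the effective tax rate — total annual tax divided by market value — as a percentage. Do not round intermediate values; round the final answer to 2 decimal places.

0.34%

Assessed value = $174,630 × 0.22 = $38,418.6
Water District: $38,418.6 × 0.00285 = $109.49301
Glenbar School District: $38,418.6 × 0.01172 = $450.265992
Windmere Township: $38,418.6 × 0.00103 = $39.571158
Total tax = $599.33016
Effective rate = $599.33016 ÷ $174,630 = 0.34% of market value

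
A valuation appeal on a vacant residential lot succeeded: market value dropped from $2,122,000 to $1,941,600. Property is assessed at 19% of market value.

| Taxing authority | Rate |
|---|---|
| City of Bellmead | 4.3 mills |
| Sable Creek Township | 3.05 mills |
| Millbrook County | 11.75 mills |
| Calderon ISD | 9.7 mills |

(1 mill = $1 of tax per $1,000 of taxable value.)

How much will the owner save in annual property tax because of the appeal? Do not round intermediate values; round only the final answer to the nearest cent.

Old assessed value = $2,122,000 × 0.19 = $403,180
New assessed value = $1,941,600 × 0.19 = $368,904
Combined rate = 0.0043 + 0.00305 + 0.01175 + 0.0097 = 0.0288
Old tax = $403,180 × 0.0288 = $11,611.584
New tax = $368,904 × 0.0288 = $10,624.4352
Reduction = $11,611.584 − $10,624.4352 = $987.1488

$987.15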